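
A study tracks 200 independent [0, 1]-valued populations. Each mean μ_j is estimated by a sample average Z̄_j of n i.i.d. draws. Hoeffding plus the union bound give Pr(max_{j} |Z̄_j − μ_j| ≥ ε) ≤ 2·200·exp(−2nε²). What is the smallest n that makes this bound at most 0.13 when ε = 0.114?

310

Need 2·200·exp(−2nε²) ≤ 0.13, i.e. exp(−2nε²) ≤ 0.13/400.
So 2nε² ≥ ln(400/0.13) = 8.031685.
Hence n ≥ 8.031685/(2·0.114²) = 309.006.
The smallest integer n is 310.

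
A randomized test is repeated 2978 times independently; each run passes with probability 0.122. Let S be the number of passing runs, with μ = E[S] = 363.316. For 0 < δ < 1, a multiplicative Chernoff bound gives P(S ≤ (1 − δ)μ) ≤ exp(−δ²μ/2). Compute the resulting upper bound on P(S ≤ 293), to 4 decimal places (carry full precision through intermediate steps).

Write 293 = (1 − δ)μ, so δ = 1 − 293/363.316 = 0.1935395…
Then the exponent is δ²μ/2 = (μ − 293)²/(2μ) = 6.804462.
Bound = exp(−6.804462) = 0.00111.

0.0011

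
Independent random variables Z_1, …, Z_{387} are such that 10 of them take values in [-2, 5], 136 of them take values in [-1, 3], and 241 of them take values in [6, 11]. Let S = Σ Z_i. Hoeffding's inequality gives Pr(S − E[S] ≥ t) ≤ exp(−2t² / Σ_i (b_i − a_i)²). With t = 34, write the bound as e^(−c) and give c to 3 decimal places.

0.266

Σ(b_i − a_i)² = 10·7² + 136·4² + 241·5² = 8691.
c = 2t² / 8691 = 2·34² / 8691 = 0.2660.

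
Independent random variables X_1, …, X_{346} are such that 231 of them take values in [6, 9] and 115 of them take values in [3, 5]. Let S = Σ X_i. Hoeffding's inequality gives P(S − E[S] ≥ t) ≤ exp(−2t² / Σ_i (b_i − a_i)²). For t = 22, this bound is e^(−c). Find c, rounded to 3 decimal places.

0.381

Σ(b_i − a_i)² = 231·3² + 115·2² = 2539.
c = 2t² / 2539 = 2·22² / 2539 = 0.3813.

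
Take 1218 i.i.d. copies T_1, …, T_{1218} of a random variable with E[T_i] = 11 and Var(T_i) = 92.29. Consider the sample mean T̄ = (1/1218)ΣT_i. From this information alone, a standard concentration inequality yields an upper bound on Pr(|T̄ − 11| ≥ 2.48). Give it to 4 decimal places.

With mean and variance of each term known, Chebyshev's inequality bounds the deviation of the sum (or sample mean).
Var(T̄) = Var(T_i)/n = 92.29/1218 = 0.075772.
Chebyshev: Pr(|T̄ − 11| ≥ 2.48) ≤ Var(T̄)/(2.48)² = 92.29/(1218·2.48²) = 0.0123.

0.0123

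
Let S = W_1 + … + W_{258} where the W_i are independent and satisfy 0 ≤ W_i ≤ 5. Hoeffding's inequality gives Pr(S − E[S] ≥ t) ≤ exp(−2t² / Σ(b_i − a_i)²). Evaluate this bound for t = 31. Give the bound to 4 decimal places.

Σ(b_i − a_i)² = 258·(5)² = 6450.
Exponent = 2·31²/6450 = 0.2980.
Bound = exp(−0.2980) = 0.74231.

0.7423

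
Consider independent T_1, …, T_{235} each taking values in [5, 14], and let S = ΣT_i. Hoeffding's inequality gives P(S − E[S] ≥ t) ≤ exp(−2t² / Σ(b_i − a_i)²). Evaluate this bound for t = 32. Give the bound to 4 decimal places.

Σ(b_i − a_i)² = 235·(9)² = 19035.
Exponent = 2·32²/19035 = 0.1076.
Bound = exp(−0.1076) = 0.89799.

0.8980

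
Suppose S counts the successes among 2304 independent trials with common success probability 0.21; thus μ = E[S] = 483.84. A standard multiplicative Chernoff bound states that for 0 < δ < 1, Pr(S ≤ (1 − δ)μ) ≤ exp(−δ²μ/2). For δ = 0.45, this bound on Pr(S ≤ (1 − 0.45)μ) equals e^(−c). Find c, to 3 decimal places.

48.989

c = δ²μ/2 = 0.45²·483.84/2 = 48.9888.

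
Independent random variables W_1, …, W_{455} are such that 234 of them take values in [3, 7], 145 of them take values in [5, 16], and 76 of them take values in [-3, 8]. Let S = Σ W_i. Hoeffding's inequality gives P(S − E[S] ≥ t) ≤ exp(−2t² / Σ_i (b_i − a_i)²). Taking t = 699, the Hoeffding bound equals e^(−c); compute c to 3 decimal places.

32.055

Σ(b_i − a_i)² = 234·4² + 145·11² + 76·11² = 30485.
c = 2t² / 30485 = 2·699² / 30485 = 32.0552.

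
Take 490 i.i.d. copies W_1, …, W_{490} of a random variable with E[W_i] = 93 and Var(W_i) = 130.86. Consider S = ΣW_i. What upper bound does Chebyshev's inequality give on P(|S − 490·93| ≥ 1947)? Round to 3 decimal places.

0.017

Var(S) = n·Var(W_i) = 490·130.86 = 64121.4.
Chebyshev: P(|S − 490·93| ≥ 1947) ≤ Var(S)/1947² = 64121.4/3790809 = 0.0169.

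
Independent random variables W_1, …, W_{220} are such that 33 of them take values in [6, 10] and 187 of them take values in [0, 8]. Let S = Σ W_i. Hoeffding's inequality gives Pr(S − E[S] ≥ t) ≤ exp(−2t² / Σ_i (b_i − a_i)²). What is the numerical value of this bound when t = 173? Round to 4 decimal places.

Σ(b_i − a_i)² = 33·4² + 187·8² = 12496.
Exponent = 2·173² / 12496 = 4.79017.
Bound = exp(−4.79017) = 0.00831.

0.0083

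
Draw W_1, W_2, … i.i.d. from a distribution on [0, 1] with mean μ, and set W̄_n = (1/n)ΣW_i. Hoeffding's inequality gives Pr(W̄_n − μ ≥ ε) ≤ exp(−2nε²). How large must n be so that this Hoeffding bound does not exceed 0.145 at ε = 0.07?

198

Require exp(−2nε²) ≤ 0.145, i.e. 2nε² ≥ ln(1/0.145) = 1.931022.
So n ≥ 1.931022 / (2·0.07²) = 197.043.
The smallest integer n is 198.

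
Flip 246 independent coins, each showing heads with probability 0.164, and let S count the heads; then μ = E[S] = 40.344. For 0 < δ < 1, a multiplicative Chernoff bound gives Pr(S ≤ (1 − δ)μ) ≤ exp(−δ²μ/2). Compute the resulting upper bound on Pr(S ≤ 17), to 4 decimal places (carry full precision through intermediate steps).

0.0012

Write 17 = (1 − δ)μ, so δ = 1 − 17/40.344 = 0.5786238…
Then the exponent is δ²μ/2 = (μ − 17)²/(2μ) = 6.753697.
Bound = exp(−6.753697) = 0.00117.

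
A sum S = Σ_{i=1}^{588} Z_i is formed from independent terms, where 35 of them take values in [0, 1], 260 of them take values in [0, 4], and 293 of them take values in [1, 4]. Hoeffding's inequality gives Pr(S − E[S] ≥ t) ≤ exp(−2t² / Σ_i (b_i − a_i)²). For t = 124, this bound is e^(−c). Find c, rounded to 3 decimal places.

4.501

Σ(b_i − a_i)² = 35·1² + 260·4² + 293·3² = 6832.
c = 2t² / 6832 = 2·124² / 6832 = 4.5012.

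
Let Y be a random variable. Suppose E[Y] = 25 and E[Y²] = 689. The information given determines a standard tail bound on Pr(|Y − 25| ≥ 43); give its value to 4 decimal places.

The first two moments determine the variance, so Chebyshev's inequality is the sharpest standard bound available.
Var(Y) = E[Y²] − (E[Y])² = 689 − 625 = 64.
Chebyshev's inequality: Pr(|Y − μ| ≥ t) ≤ Var(Y)/t² = 64/1849 = 0.0346.

0.0346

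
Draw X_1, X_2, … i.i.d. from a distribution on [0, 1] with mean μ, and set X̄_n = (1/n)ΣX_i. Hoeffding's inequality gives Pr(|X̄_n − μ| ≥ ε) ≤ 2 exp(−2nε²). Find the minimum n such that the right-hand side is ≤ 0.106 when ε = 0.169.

52

Require 2·exp(−2nε²) ≤ 0.106, i.e. 2nε² ≥ ln(2/0.106) = 2.937463.
So n ≥ 2.937463 / (2·0.169²) = 51.424.
The smallest integer n is 52.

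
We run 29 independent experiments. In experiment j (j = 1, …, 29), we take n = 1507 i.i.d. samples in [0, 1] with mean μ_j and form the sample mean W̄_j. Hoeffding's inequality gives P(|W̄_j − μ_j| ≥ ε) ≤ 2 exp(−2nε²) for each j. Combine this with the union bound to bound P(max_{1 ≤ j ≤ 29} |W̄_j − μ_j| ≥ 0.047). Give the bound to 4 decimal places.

Per-experiment Hoeffding bound: 2·exp(−2·1507·0.047²) = 2·exp(−6.65793) = 0.0025676.
Union bound over 29 events: 29·0.0025676 = 0.07446.

0.0745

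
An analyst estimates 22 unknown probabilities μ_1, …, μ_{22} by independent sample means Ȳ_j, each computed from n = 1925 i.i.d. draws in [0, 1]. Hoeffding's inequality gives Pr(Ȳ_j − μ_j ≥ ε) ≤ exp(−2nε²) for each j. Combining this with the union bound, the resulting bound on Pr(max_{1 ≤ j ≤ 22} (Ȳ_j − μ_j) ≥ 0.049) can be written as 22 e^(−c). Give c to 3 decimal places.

Union bound over the 22 events: Pr(max_{1 ≤ j ≤ 22} (Ȳ_j − μ_j) ≥ 0.049) ≤ 22·exp(−2nε²) = 22 exp(−2·1925·0.049²).
So c = 2·1925·0.049² = 9.2439.

9.244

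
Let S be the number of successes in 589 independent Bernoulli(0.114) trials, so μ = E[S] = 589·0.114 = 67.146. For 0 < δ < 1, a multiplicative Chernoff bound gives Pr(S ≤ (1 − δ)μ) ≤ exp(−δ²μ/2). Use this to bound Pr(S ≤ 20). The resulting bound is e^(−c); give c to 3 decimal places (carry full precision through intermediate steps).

16.552

Write 20 = (1 − δ)μ, so δ = 1 − 20/67.146 = 0.7021416…
Then the exponent is δ²μ/2 = (μ − 20)²/(2μ) = 16.551584.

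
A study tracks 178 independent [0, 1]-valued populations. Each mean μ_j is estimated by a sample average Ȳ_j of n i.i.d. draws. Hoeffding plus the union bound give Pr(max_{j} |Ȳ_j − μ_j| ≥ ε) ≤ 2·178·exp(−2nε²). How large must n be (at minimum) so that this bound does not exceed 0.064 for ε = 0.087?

570

Need 2·178·exp(−2nε²) ≤ 0.064, i.e. exp(−2nε²) ≤ 0.064/356.
So 2nε² ≥ ln(356/0.064) = 8.623803.
Hence n ≥ 8.623803/(2·0.087²) = 569.679.
The smallest integer n is 570.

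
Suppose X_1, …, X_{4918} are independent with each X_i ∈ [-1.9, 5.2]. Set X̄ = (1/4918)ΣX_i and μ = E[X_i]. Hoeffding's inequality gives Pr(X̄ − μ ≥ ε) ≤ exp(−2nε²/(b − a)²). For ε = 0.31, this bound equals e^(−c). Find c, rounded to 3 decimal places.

c = 2nε²/(b − a)² = 2·4918·0.31² / 7.1² = 18.7510.

18.751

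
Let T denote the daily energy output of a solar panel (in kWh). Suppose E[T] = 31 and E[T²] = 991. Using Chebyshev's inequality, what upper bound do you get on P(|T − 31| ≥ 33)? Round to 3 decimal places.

Var(T) = E[T²] − (E[T])² = 991 − 961 = 30.
Chebyshev's inequality: P(|T − μ| ≥ t) ≤ Var(T)/t² = 30/1089 = 0.0275.

0.028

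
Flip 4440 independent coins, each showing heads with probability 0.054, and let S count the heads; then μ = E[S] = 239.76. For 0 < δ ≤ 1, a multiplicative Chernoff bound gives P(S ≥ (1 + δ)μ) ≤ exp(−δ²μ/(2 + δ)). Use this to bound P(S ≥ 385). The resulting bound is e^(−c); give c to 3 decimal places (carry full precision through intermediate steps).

33.764

Write 385 = (1 + δ)μ, so δ = 385/239.76 − 1 = 0.6057724…
Then the exponent is δ²μ/(2 + δ) = (385 − μ)² / (μ·(2 + δ)) = 33.764418.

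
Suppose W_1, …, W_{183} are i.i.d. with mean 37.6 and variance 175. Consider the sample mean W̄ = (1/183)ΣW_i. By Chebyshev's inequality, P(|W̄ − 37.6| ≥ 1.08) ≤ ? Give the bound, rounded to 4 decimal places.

Var(W̄) = Var(W_i)/n = 175/183 = 0.95628.
Chebyshev: P(|W̄ − 37.6| ≥ 1.08) ≤ Var(W̄)/(1.08)² = 175/(183·1.08²) = 0.8199.

0.8199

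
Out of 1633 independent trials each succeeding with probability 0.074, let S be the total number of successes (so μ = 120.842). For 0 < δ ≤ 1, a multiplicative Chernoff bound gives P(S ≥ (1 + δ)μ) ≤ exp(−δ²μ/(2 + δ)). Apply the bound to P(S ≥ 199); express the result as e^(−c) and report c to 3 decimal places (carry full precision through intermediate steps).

19.099

Write 199 = (1 + δ)μ, so δ = 199/120.842 − 1 = 0.6467784…
Then the exponent is δ²μ/(2 + δ) = (199 − μ)² / (μ·(2 + δ)) = 19.099033.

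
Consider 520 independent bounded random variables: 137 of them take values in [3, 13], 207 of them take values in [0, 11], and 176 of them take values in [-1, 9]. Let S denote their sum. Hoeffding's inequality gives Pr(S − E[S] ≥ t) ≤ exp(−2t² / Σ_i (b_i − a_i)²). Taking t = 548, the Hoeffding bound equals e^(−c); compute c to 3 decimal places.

Σ(b_i − a_i)² = 137·10² + 207·11² + 176·10² = 56347.
c = 2t² / 56347 = 2·548² / 56347 = 10.6591.

10.659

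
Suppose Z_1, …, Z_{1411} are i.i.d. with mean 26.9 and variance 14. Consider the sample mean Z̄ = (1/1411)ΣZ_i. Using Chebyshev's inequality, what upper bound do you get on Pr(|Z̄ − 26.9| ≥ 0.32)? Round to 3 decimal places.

Var(Z̄) = Var(Z_i)/n = 14/1411 = 0.009922.
Chebyshev: Pr(|Z̄ − 26.9| ≥ 0.32) ≤ Var(Z̄)/(0.32)² = 14/(1411·0.32²) = 0.0969.

0.097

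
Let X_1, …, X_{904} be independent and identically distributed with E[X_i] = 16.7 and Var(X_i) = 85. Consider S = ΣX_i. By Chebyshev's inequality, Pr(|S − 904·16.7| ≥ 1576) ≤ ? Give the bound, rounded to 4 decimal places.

Var(S) = n·Var(X_i) = 904·85 = 76840.
Chebyshev: Pr(|S − 904·16.7| ≥ 1576) ≤ Var(S)/1576² = 76840/2483776 = 0.0309.

0.0309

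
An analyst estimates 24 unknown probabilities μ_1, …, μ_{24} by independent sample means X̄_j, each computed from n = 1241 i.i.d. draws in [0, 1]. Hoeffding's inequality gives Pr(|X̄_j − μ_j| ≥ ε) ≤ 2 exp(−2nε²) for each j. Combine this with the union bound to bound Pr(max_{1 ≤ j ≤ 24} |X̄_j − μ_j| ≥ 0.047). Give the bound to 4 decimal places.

Per-experiment Hoeffding bound: 2·exp(−2·1241·0.047²) = 2·exp(−5.48274) = 0.0083159.
Union bound over 24 events: 24·0.0083159 = 0.19958.

0.1996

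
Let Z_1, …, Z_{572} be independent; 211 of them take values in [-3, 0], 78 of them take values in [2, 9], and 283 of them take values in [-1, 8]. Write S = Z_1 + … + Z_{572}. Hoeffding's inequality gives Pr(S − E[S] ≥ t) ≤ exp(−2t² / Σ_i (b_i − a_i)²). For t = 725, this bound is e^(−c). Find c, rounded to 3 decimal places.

Σ(b_i − a_i)² = 211·3² + 78·7² + 283·9² = 28644.
c = 2t² / 28644 = 2·725² / 28644 = 36.7005.

36.701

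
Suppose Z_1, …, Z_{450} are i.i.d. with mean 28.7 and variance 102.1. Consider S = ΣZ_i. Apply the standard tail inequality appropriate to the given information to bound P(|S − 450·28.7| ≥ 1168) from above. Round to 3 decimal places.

0.034

With mean and variance of each term known, Chebyshev's inequality bounds the deviation of the sum (or sample mean).
Var(S) = n·Var(Z_i) = 450·102.1 = 45945.
Chebyshev: P(|S − 450·28.7| ≥ 1168) ≤ Var(S)/1168² = 45945/1364224 = 0.0337.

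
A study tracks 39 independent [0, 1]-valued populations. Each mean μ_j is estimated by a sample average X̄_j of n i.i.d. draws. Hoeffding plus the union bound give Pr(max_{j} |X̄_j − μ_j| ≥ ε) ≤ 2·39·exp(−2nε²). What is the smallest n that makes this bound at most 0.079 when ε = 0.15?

Need 2·39·exp(−2nε²) ≤ 0.079, i.e. exp(−2nε²) ≤ 0.079/78.
So 2nε² ≥ ln(78/0.079) = 6.895016.
Hence n ≥ 6.895016/(2·0.15²) = 153.223.
The smallest integer n is 154.

154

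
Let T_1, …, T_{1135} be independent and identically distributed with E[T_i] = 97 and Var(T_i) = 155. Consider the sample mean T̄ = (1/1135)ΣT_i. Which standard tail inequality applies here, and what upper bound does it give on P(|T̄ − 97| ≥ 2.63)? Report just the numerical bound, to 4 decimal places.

0.0197

With mean and variance of each term known, Chebyshev's inequality bounds the deviation of the sum (or sample mean).
Var(T̄) = Var(T_i)/n = 155/1135 = 0.13656.
Chebyshev: P(|T̄ − 97| ≥ 2.63) ≤ Var(T̄)/(2.63)² = 155/(1135·2.63²) = 0.0197.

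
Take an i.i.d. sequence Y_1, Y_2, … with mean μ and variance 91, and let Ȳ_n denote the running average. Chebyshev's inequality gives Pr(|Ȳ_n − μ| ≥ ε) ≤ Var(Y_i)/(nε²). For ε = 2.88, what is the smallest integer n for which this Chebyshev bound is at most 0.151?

Require 91/(n·2.88²) ≤ 0.151, i.e. n ≥ 91/(0.151·2.88²) = 72.657.
The smallest integer n is 73.

73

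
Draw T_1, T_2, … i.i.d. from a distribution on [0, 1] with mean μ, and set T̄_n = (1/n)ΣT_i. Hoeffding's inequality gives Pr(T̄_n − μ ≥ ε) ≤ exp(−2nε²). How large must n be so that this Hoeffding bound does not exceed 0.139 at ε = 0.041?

587

Require exp(−2nε²) ≤ 0.139, i.e. 2nε² ≥ ln(1/0.139) = 1.973281.
So n ≥ 1.973281 / (2·0.041²) = 586.937.
The smallest integer n is 587.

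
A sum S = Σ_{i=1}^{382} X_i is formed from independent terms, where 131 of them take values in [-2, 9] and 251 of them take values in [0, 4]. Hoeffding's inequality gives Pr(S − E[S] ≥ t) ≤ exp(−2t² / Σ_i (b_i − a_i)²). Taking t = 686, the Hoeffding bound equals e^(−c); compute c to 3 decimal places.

47.375

Σ(b_i − a_i)² = 131·11² + 251·4² = 19867.
c = 2t² / 19867 = 2·686² / 19867 = 47.3746.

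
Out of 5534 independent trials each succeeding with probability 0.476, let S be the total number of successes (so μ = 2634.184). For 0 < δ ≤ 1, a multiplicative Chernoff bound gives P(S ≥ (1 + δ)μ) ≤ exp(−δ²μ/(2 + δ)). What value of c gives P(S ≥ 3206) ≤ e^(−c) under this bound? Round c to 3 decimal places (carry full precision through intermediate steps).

55.987

Write 3206 = (1 + δ)μ, so δ = 3206/2634.184 − 1 = 0.2170752…
Then the exponent is δ²μ/(2 + δ) = (3206 − μ)² / (μ·(2 + δ)) = 55.986856.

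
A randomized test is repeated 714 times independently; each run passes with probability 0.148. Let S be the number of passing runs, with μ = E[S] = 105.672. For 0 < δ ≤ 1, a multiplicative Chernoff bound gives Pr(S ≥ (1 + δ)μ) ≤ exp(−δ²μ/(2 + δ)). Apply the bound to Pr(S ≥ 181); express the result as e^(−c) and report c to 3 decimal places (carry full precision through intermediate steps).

19.794

Write 181 = (1 + δ)μ, so δ = 181/105.672 − 1 = 0.7128473…
Then the exponent is δ²μ/(2 + δ) = (181 − μ)² / (μ·(2 + δ)) = 19.793728.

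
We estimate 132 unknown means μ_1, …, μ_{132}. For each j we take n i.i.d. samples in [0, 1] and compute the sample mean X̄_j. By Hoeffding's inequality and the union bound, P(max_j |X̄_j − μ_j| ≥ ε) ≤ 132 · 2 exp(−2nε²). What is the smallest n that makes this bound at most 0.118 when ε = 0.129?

232

Need 2·132·exp(−2nε²) ≤ 0.118, i.e. exp(−2nε²) ≤ 0.118/264.
So 2nε² ≥ ln(264/0.118) = 7.713020.
Hence n ≥ 7.713020/(2·0.129²) = 231.747.
The smallest integer n is 232.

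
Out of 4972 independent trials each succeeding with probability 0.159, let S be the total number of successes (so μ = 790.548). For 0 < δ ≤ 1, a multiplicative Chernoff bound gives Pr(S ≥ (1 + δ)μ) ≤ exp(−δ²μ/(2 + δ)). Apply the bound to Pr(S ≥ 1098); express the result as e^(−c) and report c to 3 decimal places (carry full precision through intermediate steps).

Write 1098 = (1 + δ)μ, so δ = 1098/790.548 − 1 = 0.38891…
Then the exponent is δ²μ/(2 + δ) = (1098 − μ)² / (μ·(2 + δ)) = 50.052597.

50.053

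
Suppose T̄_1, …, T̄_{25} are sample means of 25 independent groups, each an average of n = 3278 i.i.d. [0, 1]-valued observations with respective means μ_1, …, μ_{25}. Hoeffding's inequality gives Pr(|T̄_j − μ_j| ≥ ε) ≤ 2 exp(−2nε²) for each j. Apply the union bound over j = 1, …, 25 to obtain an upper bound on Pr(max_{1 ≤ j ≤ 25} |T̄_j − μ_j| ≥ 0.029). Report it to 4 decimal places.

Per-experiment Hoeffding bound: 2·exp(−2·3278·0.029²) = 2·exp(−5.51360) = 0.0080632.
Union bound over 25 events: 25·0.0080632 = 0.20158.

0.2016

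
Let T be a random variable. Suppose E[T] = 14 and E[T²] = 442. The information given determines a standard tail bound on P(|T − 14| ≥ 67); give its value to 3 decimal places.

0.055

The first two moments determine the variance, so Chebyshev's inequality is the sharpest standard bound available.
Var(T) = E[T²] − (E[T])² = 442 − 196 = 246.
Chebyshev's inequality: P(|T − μ| ≥ t) ≤ Var(T)/t² = 246/4489 = 0.0548.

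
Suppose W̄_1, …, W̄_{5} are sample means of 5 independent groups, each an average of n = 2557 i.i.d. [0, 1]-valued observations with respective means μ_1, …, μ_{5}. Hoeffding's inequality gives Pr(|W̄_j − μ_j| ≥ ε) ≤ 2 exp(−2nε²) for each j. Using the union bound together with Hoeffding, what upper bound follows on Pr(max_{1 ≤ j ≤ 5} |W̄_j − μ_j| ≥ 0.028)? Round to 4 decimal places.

Per-experiment Hoeffding bound: 2·exp(−2·2557·0.028²) = 2·exp(−4.00938) = 0.036289.
Union bound over 5 events: 5·0.036289 = 0.18145.

0.1814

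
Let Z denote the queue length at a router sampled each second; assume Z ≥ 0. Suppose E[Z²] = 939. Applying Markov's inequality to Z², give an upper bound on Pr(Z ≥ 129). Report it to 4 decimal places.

0.0564

Since Z ≥ 0, the event {Z ≥ 129} is the same as {Z² ≥ 16641}.
Markov's inequality applied to Z² gives Pr(Z² ≥ 16641) ≤ E[Z²]/16641 = 939/16641 = 0.0564.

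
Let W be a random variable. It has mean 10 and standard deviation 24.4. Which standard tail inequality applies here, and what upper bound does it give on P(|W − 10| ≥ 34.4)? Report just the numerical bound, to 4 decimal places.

0.5031

Mean and variance are known, so Chebyshev's inequality applies.
Chebyshev: P(|W − μ| ≥ t) ≤ Var(W)/t².
Var(W) = σ² = 24.4² = 595.36.
Bound = 595.36 / 1183.36 = 0.5031.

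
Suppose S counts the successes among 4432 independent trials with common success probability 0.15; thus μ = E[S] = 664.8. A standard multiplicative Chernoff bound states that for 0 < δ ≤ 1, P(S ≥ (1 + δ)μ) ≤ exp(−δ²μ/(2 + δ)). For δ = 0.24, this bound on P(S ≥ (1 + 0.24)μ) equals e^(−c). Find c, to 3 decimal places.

c = δ²μ/(2 + δ) = 0.24²·664.8/(2 + 0.24) = 17.0949.

17.095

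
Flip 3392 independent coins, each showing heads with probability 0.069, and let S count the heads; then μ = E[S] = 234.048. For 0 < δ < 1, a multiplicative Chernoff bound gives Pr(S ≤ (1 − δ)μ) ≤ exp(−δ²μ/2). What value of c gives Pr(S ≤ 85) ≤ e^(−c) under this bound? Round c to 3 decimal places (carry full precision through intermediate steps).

47.459

Write 85 = (1 − δ)μ, so δ = 1 − 85/234.048 = 0.6368266…
Then the exponent is δ²μ/2 = (μ − 85)²/(2μ) = 47.458868.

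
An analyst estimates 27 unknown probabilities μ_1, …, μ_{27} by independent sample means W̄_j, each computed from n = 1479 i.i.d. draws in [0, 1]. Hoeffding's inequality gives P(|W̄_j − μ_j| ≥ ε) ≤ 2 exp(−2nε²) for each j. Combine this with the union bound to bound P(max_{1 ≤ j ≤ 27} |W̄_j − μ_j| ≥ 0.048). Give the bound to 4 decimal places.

0.0592

Per-experiment Hoeffding bound: 2·exp(−2·1479·0.048²) = 2·exp(−6.81523) = 0.0021939.
Union bound over 27 events: 27·0.0021939 = 0.05923.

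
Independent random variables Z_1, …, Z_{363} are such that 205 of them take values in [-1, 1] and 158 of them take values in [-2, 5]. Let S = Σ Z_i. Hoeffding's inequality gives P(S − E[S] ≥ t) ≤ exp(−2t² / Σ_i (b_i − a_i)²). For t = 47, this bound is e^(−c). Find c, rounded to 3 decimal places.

Σ(b_i − a_i)² = 205·2² + 158·7² = 8562.
c = 2t² / 8562 = 2·47² / 8562 = 0.5160.

0.516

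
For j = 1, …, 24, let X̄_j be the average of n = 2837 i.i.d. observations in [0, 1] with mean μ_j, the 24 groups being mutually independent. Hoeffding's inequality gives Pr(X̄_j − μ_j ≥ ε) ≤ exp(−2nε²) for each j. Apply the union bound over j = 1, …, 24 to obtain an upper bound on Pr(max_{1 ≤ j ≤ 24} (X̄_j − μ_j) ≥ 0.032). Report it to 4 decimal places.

0.0719

Per-experiment Hoeffding bound: exp(−2·2837·0.032²) = exp(−5.81018) = 0.0029969.
Union bound over 24 events: 24·0.0029969 = 0.07193.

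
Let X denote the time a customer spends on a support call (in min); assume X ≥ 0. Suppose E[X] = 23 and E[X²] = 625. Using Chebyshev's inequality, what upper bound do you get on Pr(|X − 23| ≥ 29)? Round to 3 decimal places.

0.114

Var(X) = E[X²] − (E[X])² = 625 − 529 = 96.
Chebyshev's inequality: Pr(|X − μ| ≥ t) ≤ Var(X)/t² = 96/841 = 0.1141.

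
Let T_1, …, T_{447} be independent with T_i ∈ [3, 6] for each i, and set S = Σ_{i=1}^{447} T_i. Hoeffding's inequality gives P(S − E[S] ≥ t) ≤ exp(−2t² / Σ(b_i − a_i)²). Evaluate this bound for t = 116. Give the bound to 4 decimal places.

Σ(b_i − a_i)² = 447·(3)² = 4023.
Exponent = 2·116²/4023 = 6.6895.
Bound = exp(−6.6895) = 0.00124.

0.0012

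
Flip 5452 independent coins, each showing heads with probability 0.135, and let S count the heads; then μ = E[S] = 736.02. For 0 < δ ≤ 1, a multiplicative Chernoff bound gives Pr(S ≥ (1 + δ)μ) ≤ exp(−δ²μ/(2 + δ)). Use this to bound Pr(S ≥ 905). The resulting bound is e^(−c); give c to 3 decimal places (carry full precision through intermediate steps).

Write 905 = (1 + δ)μ, so δ = 905/736.02 − 1 = 0.2295862…
Then the exponent is δ²μ/(2 + δ) = (905 − μ)² / (μ·(2 + δ)) = 17.400300.

17.400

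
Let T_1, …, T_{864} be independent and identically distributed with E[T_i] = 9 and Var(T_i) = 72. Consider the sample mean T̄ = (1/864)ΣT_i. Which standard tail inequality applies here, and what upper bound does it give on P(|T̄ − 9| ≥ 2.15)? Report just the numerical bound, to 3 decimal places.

0.018

With mean and variance of each term known, Chebyshev's inequality bounds the deviation of the sum (or sample mean).
Var(T̄) = Var(T_i)/n = 72/864 = 0.083333.
Chebyshev: P(|T̄ − 9| ≥ 2.15) ≤ Var(T̄)/(2.15)² = 72/(864·2.15²) = 0.0180.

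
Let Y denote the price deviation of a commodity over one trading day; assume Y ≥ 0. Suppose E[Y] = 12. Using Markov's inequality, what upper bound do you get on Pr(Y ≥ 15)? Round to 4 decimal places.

0.8000

Markov's inequality: for a non-negative random variable, Pr(Y ≥ a) ≤ E[Y]/a.
Here E[Y] = 12 and a = 15, so the bound is 12/15 = 0.8000.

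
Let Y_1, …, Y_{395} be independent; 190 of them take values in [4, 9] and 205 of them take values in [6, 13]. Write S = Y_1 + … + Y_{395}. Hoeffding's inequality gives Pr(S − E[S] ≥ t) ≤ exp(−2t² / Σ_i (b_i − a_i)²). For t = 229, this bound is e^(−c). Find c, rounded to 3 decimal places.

7.089

Σ(b_i − a_i)² = 190·5² + 205·7² = 14795.
c = 2t² / 14795 = 2·229² / 14795 = 7.0890.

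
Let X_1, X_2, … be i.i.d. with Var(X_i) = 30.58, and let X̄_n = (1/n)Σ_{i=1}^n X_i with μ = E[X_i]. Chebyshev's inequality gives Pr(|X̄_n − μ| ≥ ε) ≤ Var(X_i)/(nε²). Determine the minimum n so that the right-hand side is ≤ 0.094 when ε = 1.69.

114

Require 30.58/(n·1.69²) ≤ 0.094, i.e. n ≥ 30.58/(0.094·1.69²) = 113.903.
The smallest integer n is 114.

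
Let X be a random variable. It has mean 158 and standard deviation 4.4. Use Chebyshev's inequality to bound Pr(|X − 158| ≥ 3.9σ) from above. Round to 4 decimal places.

Chebyshev: Pr(|X − μ| ≥ t) ≤ Var(X)/t².
Var(X) = σ² = 4.4² = 19.36.
t = 3.9·4.4 = 17.16.
Bound = 19.36 / 294.4656 = 0.0657.

0.0657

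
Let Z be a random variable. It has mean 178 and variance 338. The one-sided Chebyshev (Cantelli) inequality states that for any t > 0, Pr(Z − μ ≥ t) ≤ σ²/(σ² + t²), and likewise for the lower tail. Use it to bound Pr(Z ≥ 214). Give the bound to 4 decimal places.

0.2069

Here σ² = 338 and t = 36, so σ² + t² = 1634.
Cantelli's bound: 338/1634 = 0.2069.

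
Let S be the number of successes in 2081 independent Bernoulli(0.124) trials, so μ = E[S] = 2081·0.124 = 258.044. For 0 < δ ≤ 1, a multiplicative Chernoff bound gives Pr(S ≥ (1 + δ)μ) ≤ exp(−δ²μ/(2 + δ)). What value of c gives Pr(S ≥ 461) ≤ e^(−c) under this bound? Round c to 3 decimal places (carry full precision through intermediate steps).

Write 461 = (1 + δ)μ, so δ = 461/258.044 − 1 = 0.786517…
Then the exponent is δ²μ/(2 + δ) = (461 − μ)² / (μ·(2 + δ)) = 57.285977.

57.286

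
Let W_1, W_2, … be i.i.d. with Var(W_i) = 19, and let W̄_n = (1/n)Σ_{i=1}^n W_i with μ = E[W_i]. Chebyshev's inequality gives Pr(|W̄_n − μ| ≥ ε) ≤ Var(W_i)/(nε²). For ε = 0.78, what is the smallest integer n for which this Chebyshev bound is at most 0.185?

Require 19/(n·0.78²) ≤ 0.185, i.e. n ≥ 19/(0.185·0.78²) = 168.808.
The smallest integer n is 169.

169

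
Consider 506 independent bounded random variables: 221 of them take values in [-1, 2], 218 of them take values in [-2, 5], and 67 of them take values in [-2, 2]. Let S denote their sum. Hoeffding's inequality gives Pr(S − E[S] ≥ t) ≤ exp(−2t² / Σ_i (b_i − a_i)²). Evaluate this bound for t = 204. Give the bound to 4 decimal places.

0.0023

Σ(b_i − a_i)² = 221·3² + 218·7² + 67·4² = 13743.
Exponent = 2·204² / 13743 = 6.05632.
Bound = exp(−6.05632) = 0.00234.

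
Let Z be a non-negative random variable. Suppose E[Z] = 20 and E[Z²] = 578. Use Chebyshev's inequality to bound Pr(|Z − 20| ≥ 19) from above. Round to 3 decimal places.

0.493

Var(Z) = E[Z²] − (E[Z])² = 578 − 400 = 178.
Chebyshev's inequality: Pr(|Z − μ| ≥ t) ≤ Var(Z)/t² = 178/361 = 0.4931.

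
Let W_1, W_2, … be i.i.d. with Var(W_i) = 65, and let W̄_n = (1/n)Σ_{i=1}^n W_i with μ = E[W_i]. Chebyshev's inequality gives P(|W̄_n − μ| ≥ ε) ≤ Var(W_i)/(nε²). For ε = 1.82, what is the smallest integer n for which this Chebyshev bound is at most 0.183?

108

Require 65/(n·1.82²) ≤ 0.183, i.e. n ≥ 65/(0.183·1.82²) = 107.231.
The smallest integer n is 108.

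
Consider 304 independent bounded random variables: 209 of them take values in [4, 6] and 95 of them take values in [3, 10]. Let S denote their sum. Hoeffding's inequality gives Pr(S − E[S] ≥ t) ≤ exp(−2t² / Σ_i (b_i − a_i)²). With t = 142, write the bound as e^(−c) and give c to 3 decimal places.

7.344

Σ(b_i − a_i)² = 209·2² + 95·7² = 5491.
c = 2t² / 5491 = 2·142² / 5491 = 7.3444.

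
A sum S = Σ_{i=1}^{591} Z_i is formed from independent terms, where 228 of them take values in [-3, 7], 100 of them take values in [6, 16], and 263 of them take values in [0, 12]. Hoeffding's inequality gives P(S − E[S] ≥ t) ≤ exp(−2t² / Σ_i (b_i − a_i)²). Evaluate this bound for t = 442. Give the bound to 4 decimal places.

0.0040

Σ(b_i − a_i)² = 228·10² + 100·10² + 263·12² = 70672.
Exponent = 2·442² / 70672 = 5.52875.
Bound = exp(−5.52875) = 0.00397.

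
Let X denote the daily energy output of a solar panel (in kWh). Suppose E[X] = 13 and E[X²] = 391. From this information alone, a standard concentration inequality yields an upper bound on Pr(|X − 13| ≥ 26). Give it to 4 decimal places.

0.3284

The first two moments determine the variance, so Chebyshev's inequality is the sharpest standard bound available.
Var(X) = E[X²] − (E[X])² = 391 − 169 = 222.
Chebyshev's inequality: Pr(|X − μ| ≥ t) ≤ Var(X)/t² = 222/676 = 0.3284.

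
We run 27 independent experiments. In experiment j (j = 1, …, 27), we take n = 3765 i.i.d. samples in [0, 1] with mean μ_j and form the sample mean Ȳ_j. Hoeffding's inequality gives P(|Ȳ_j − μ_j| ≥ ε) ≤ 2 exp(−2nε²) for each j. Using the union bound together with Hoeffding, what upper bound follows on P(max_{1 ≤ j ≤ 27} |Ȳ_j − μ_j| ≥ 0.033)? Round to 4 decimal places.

Per-experiment Hoeffding bound: 2·exp(−2·3765·0.033²) = 2·exp(−8.20017) = 0.00054921.
Union bound over 27 events: 27·0.00054921 = 0.01483.

0.0148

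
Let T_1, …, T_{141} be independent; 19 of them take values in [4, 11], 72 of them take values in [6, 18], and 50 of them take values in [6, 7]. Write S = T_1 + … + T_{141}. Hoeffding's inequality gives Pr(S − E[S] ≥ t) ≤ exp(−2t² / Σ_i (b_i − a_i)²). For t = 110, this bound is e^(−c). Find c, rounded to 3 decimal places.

Σ(b_i − a_i)² = 19·7² + 72·12² + 50·1² = 11349.
c = 2t² / 11349 = 2·110² / 11349 = 2.1323.

2.132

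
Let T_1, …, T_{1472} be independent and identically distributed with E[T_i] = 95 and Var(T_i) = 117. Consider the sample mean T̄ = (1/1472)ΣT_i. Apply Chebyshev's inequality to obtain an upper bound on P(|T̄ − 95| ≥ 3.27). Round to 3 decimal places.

Var(T̄) = Var(T_i)/n = 117/1472 = 0.079484.
Chebyshev: P(|T̄ − 95| ≥ 3.27) ≤ Var(T̄)/(3.27)² = 117/(1472·3.27²) = 0.0074.

0.007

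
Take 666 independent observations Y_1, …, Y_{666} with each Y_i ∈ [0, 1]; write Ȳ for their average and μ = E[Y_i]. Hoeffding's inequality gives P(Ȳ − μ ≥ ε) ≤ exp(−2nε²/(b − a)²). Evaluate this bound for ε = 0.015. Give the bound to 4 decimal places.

0.7410

Exponent: 2nε²/(b − a)² = 2·666·0.015² / 1² = 0.29970.
Bound = exp(−0.29970) = 0.74104.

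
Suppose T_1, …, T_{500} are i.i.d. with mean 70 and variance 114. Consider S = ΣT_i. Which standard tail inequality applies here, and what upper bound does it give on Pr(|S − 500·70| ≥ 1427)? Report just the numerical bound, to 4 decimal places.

With mean and variance of each term known, Chebyshev's inequality bounds the deviation of the sum (or sample mean).
Var(S) = n·Var(T_i) = 500·114 = 57000.
Chebyshev: Pr(|S − 500·70| ≥ 1427) ≤ Var(S)/1427² = 57000/2036329 = 0.0280.

0.0280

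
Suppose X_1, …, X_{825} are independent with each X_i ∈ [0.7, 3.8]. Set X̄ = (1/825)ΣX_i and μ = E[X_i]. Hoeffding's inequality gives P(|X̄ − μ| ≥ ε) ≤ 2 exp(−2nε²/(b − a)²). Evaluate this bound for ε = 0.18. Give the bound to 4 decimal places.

Exponent: 2nε²/(b − a)² = 2·825·0.18² / 3.1² = 5.56296.
Bound = 2·exp(−5.56296) = 0.00767.

0.0077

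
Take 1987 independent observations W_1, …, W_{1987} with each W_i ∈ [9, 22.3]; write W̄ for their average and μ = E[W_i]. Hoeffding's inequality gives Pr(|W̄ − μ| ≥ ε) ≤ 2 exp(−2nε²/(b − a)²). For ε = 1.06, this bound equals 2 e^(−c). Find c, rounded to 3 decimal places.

c = 2nε²/(b − a)² = 2·1987·1.06² / 13.3² = 25.2427.

25.243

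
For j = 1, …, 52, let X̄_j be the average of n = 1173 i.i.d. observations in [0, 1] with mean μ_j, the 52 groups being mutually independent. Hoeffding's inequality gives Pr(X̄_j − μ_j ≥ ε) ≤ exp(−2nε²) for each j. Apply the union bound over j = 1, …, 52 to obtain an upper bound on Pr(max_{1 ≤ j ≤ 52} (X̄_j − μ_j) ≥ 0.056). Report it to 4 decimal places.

Per-experiment Hoeffding bound: exp(−2·1173·0.056²) = exp(−7.35706) = 0.00063807.
Union bound over 52 events: 52·0.00063807 = 0.03318.

0.0332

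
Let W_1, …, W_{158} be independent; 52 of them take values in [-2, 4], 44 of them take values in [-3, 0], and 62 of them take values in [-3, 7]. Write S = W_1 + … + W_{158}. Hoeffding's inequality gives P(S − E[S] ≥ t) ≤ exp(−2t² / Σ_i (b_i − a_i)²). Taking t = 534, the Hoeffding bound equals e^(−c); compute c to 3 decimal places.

Σ(b_i − a_i)² = 52·6² + 44·3² + 62·10² = 8468.
c = 2t² / 8468 = 2·534² / 8468 = 67.3491.

67.349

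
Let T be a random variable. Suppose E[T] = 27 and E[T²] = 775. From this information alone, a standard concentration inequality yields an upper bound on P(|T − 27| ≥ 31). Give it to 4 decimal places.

0.0479

The first two moments determine the variance, so Chebyshev's inequality is the sharpest standard bound available.
Var(T) = E[T²] − (E[T])² = 775 − 729 = 46.
Chebyshev's inequality: P(|T − μ| ≥ t) ≤ Var(T)/t² = 46/961 = 0.0479.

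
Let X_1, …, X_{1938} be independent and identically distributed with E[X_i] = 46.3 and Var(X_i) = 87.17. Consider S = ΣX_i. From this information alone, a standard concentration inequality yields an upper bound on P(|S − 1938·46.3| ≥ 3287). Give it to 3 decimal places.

With mean and variance of each term known, Chebyshev's inequality bounds the deviation of the sum (or sample mean).
Var(S) = n·Var(X_i) = 1938·87.17 = 168935.46.
Chebyshev: P(|S − 1938·46.3| ≥ 3287) ≤ Var(S)/3287² = 168935.46/10804369 = 0.0156.

0.016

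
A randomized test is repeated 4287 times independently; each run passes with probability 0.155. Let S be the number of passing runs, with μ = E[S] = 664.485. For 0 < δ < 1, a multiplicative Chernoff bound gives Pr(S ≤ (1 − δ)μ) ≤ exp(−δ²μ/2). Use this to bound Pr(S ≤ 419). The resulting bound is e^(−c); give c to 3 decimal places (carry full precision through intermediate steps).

Write 419 = (1 − δ)μ, so δ = 1 − 419/664.485 = 0.3694365…
Then the exponent is δ²μ/2 = (μ − 419)²/(2μ) = 45.345557.

45.346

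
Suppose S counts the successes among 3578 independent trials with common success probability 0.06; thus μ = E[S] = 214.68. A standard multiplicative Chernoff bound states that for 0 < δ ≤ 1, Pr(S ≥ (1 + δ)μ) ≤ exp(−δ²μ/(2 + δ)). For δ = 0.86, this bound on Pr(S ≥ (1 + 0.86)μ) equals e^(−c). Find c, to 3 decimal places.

c = δ²μ/(2 + δ) = 0.86²·214.68/(2 + 0.86) = 55.5165.

55.517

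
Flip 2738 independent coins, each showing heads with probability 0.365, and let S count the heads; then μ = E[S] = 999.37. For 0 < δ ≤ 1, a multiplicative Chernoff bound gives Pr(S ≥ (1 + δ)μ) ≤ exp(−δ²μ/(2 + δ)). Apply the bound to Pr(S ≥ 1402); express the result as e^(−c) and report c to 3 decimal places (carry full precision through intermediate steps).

Write 1402 = (1 + δ)μ, so δ = 1402/999.37 − 1 = 0.4028838…
Then the exponent is δ²μ/(2 + δ) = (1402 − μ)² / (μ·(2 + δ)) = 67.507680.

67.508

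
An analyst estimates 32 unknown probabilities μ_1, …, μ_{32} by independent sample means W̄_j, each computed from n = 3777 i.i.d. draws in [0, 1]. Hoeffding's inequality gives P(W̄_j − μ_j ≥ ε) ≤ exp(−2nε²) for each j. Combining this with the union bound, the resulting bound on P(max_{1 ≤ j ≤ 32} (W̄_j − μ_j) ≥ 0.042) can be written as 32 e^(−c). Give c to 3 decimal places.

13.325

Union bound over the 32 events: P(max_{1 ≤ j ≤ 32} (W̄_j − μ_j) ≥ 0.042) ≤ 32·exp(−2nε²) = 32 exp(−2·3777·0.042²).
So c = 2·3777·0.042² = 13.3253.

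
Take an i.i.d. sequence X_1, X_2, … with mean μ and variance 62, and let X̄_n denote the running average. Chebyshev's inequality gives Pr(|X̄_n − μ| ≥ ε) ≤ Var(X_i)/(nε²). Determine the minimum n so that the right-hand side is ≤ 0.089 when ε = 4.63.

Require 62/(n·4.63²) ≤ 0.089, i.e. n ≥ 62/(0.089·4.63²) = 32.497.
The smallest integer n is 33.

33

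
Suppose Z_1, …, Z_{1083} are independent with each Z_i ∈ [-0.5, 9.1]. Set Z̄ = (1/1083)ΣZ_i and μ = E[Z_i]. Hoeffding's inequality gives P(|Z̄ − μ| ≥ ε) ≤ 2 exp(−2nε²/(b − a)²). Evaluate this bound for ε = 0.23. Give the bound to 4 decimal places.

Exponent: 2nε²/(b − a)² = 2·1083·0.23² / 9.6² = 1.24329.
Bound = 2·exp(−1.24329) = 0.57687.

0.5769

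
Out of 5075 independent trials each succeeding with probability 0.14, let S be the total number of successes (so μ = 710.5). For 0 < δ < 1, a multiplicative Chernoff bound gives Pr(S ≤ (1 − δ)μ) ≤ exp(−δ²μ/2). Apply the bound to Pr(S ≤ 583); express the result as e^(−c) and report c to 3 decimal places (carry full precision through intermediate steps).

Write 583 = (1 − δ)μ, so δ = 1 − 583/710.5 = 0.1794511…
Then the exponent is δ²μ/2 = (μ − 583)²/(2μ) = 11.440007.

11.440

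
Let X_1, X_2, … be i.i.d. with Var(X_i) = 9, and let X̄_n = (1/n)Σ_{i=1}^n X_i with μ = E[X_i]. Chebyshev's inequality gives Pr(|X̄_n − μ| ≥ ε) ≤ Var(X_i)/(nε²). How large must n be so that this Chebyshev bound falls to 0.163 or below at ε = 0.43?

299

Require 9/(n·0.43²) ≤ 0.163, i.e. n ≥ 9/(0.163·0.43²) = 298.619.
The smallest integer n is 299.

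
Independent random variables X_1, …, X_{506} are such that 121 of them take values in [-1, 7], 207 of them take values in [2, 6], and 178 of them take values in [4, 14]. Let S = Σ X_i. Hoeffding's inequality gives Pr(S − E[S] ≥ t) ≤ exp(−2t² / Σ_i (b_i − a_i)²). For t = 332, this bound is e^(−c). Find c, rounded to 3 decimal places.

7.640

Σ(b_i − a_i)² = 121·8² + 207·4² + 178·10² = 28856.
c = 2t² / 28856 = 2·332² / 28856 = 7.6396.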